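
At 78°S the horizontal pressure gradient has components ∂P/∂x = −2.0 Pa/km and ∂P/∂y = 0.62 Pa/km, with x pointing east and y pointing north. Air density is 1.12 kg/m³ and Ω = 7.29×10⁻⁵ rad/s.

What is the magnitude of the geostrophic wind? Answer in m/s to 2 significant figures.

13 m/s

Coriolis parameter at 78°S:
f = 2Ω sin φ = 2 × 7.29×10⁻⁵ × sin 78° = 1.43×10⁻⁴ s⁻¹
In the Southern Hemisphere f is negative: f = −1.43×10⁻⁴ s⁻¹.
Component geostrophic relations (x east, y north):
u_g = −(1/(fρ)) ∂P/∂y,  v_g = (1/(fρ)) ∂P/∂x
u_g = −(0.62×10⁻³)/(−1.43×10⁻⁴ × 1.12) = 3.88 m/s;  v_g = (−2.0×10⁻³)/(−1.43×10⁻⁴ × 1.12) = 12.5 m/s
|V_g| = √(u_g² + v_g²) = 13.1 m/s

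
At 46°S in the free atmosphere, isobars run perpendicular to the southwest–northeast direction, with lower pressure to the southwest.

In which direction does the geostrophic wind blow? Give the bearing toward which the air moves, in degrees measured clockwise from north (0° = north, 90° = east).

135°

The pressure-gradient force points toward the southwest (bearing 225°).
Geostrophic balance: in the Southern Hemisphere the Coriolis force deflects motion to the left, so the geostrophic wind blows 90° to the left of the pressure-gradient force (low pressure on the right).
Rotating 225° by 90° counterclockwise gives 135° — the wind blows toward the southeast.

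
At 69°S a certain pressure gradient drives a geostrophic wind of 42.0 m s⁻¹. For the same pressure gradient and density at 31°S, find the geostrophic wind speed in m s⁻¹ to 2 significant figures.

With the same pressure gradient and density, V_g ∝ 1/f ∝ 1/sin φ.
V₂ = V₁ · sin φ₁ / sin φ₂ = 42.0 × sin 69° / sin 31°
V₂ = 42.0 × 0.9336/0.5150 = 76 m s⁻¹

76 m s⁻¹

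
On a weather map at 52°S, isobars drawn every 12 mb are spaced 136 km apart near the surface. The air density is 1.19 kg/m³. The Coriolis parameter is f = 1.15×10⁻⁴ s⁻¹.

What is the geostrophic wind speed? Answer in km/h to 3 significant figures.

232 km/h

Pressure gradient: |∂P/∂n| = 1200 Pa / 136000 m = 8.82×10⁻³ Pa/m
Geostrophic balance (pressure-gradient force = Coriolis force):
V_g = (1/(fρ)) |∂P/∂n| = 8.82×10⁻³ / (1.15×10⁻⁴ × 1.19) = 64.5 m/s
Converting: 64.5 m/s × 3.6 = 232 km/h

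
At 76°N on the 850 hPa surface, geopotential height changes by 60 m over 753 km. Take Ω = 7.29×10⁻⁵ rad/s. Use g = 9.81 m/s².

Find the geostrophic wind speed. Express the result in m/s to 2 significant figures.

5.5 m/s

Coriolis parameter at 76°N:
f = 2Ω sin φ = 2 × 7.29×10⁻⁵ × sin 76° = 1.41×10⁻⁴ s⁻¹
Height gradient: |∂Z/∂n| = 60 m / 753000 m = 7.97×10⁻⁵
On a pressure surface, geostrophic balance gives V_g = (g/f)|∂Z/∂n|:
V_g = 9.81 × 7.97×10⁻⁵ / 1.41×10⁻⁴ = 5.53 m/s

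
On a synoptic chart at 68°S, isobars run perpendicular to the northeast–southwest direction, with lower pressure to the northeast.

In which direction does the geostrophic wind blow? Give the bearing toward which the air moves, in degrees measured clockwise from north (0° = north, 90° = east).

315°

The pressure-gradient force points toward the northeast (bearing 045°).
Geostrophic balance: in the Southern Hemisphere the Coriolis force deflects motion to the left, so the geostrophic wind blows 90° to the left of the pressure-gradient force (low pressure on the right).
Rotating 045° by 90° counterclockwise gives 315° — the wind blows toward the northwest.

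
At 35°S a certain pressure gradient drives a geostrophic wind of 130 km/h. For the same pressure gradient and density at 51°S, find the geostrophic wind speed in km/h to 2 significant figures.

With the same pressure gradient and density, V_g ∝ 1/f ∝ 1/sin φ.
V₂ = V₁ · sin φ₁ / sin φ₂ = 130 × sin 35° / sin 51°
V₂ = 130 × 0.5736/0.7771 = 96 km/h

96 km/h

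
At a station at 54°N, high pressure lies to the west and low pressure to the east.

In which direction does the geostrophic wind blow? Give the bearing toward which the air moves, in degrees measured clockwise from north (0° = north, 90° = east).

The pressure-gradient force points toward the east (bearing 090°).
Geostrophic balance: in the Northern Hemisphere the Coriolis force deflects motion to the right, so the geostrophic wind blows 90° to the right of the pressure-gradient force (low pressure on the left).
Rotating 090° by 90° clockwise gives 180° — the wind blows toward the south.

180°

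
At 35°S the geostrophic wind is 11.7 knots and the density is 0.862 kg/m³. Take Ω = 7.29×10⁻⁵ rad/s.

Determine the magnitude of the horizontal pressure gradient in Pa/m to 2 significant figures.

Coriolis parameter at 35°S:
f = 2Ω sin φ = 2 × 7.29×10⁻⁵ × sin 35° = 8.36×10⁻⁵ s⁻¹
Wind speed in SI: 11.7 knots = 6.02 m/s
Geostrophic balance rearranged: |∂P/∂n| = f ρ V_g
|∂P/∂n| = 8.36×10⁻⁵ × 0.862 × 6.02 = 4.34×10⁻⁴ Pa/m

4.3×10⁻⁴ Pa/m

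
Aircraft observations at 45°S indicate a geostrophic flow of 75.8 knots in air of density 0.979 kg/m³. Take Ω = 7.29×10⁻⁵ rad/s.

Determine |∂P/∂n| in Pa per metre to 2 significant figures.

3.9×10⁻³ Pa/m

Coriolis parameter at 45°S:
f = 2Ω sin φ = 2 × 7.29×10⁻⁵ × sin 45° = 1.03×10⁻⁴ s⁻¹
Wind speed in SI: 75.8 knots = 39.0 m/s
Geostrophic balance rearranged: |∂P/∂n| = f ρ V_g
|∂P/∂n| = 1.03×10⁻⁴ × 0.979 × 39.0 = 3.94×10⁻³ Pa/m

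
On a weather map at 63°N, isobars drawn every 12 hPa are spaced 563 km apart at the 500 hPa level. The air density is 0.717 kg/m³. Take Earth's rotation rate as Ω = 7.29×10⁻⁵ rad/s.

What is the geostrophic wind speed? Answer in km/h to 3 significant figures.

Coriolis parameter at 63°N:
f = 2Ω sin φ = 2 × 7.29×10⁻⁵ × sin 63° = 1.30×10⁻⁴ s⁻¹
Pressure gradient: |∂P/∂n| = 1200 Pa / 563000 m = 2.13×10⁻³ Pa/m
Geostrophic balance (pressure-gradient force = Coriolis force):
V_g = (1/(fρ)) |∂P/∂n| = 2.13×10⁻³ / (1.30×10⁻⁴ × 0.717) = 22.9 m/s
Converting: 22.9 m/s × 3.6 = 82.4 km/h

82.4 km/h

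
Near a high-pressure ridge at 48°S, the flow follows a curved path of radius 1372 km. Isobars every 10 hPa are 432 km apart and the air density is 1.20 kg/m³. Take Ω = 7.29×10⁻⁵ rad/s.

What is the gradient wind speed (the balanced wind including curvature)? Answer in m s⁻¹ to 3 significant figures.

20.7 m s⁻¹

Coriolis parameter at 48°S:
f = 2Ω sin φ = 2 × 7.29×10⁻⁵ × sin 48° = 1.08×10⁻⁴ s⁻¹
Pressure gradient: |∂P/∂n| = 1000 Pa / 432000 m = 2.31×10⁻³ Pa/m
Geostrophic speed: V_g = |∂P/∂n|/(fρ) = 2.31×10⁻³/(1.08×10⁻⁴ × 1.20) = 17.8 m/s
Around a high, pressure-gradient force acts outward with centrifugal, so Coriolis balances both:
fV = (1/ρ)|∂P/∂n| + V²/R  →  V² − fR·V + fR·V_g = 0
With fR = 1.08×10⁻⁴ × 1372×10³ m = 149 m/s:
V = [fR − √((fR)² − 4 fR V_g)]/2 = [149 − √(149² − 4×149×17.8)]/2 = 20.7 m/s
Supergeostrophic (V > V_g = 17.8 m/s), as expected around a high.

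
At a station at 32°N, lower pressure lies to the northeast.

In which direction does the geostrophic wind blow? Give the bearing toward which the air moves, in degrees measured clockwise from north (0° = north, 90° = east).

135°

The pressure-gradient force points toward the northeast (bearing 045°).
Geostrophic balance: in the Northern Hemisphere the Coriolis force deflects motion to the right, so the geostrophic wind blows 90° to the right of the pressure-gradient force (low pressure on the left).
Rotating 045° by 90° clockwise gives 135° — the wind blows toward the southeast.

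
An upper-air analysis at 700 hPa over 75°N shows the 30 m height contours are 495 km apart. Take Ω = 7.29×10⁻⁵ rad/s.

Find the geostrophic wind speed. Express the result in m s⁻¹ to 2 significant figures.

4.2 m s⁻¹

Coriolis parameter at 75°N:
f = 2Ω sin φ = 2 × 7.29×10⁻⁵ × sin 75° = 1.41×10⁻⁴ s⁻¹
Height gradient: |∂Z/∂n| = 30 m / 495000 m = 6.06×10⁻⁵
On a pressure surface, geostrophic balance gives V_g = (g/f)|∂Z/∂n|:
V_g = 9.81 × 6.06×10⁻⁵ / 1.41×10⁻⁴ = 4.22 m/s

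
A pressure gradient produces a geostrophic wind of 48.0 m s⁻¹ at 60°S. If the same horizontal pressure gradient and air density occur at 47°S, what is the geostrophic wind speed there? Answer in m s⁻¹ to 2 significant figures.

With the same pressure gradient and density, V_g ∝ 1/f ∝ 1/sin φ.
V₂ = V₁ · sin φ₁ / sin φ₂ = 48.0 × sin 60° / sin 47°
V₂ = 48.0 × 0.8660/0.7314 = 57 m s⁻¹

57 m s⁻¹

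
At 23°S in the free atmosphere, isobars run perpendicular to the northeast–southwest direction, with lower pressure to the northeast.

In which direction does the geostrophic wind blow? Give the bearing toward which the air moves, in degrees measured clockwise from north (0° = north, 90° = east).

The pressure-gradient force points toward the northeast (bearing 045°).
Geostrophic balance: in the Southern Hemisphere the Coriolis force deflects motion to the left, so the geostrophic wind blows 90° to the left of the pressure-gradient force (low pressure on the right).
Rotating 045° by 90° counterclockwise gives 315° — the wind blows toward the northwest.

315°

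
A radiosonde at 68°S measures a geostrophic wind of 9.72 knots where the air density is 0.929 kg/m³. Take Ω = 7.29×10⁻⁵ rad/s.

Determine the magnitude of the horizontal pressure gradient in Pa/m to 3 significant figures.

Coriolis parameter at 68°S:
f = 2Ω sin φ = 2 × 7.29×10⁻⁵ × sin 68° = 1.35×10⁻⁴ s⁻¹
Wind speed in SI: 9.72 knots = 5.00 m/s
Geostrophic balance rearranged: |∂P/∂n| = f ρ V_g
|∂P/∂n| = 1.35×10⁻⁴ × 0.929 × 5.00 = 6.28×10⁻⁴ Pa/m

6.28×10⁻⁴ Pa/m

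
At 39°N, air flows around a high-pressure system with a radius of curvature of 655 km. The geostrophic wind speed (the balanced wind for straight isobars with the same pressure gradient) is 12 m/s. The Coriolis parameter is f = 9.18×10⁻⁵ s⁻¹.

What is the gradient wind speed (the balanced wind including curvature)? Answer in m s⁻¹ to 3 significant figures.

16.6 m s⁻¹

Around a high, pressure-gradient force acts outward with centrifugal, so Coriolis balances both:
fV = (1/ρ)|∂P/∂n| + V²/R  →  V² − fR·V + fR·V_g = 0
With fR = 9.18×10⁻⁵ × 655×10³ m = 60.1 m/s:
V = [fR − √((fR)² − 4 fR V_g)]/2 = [60.1 − √(60.1² − 4×60.1×12)]/2 = 16.6 m/s
Supergeostrophic (V > V_g = 12 m/s), as expected around a high.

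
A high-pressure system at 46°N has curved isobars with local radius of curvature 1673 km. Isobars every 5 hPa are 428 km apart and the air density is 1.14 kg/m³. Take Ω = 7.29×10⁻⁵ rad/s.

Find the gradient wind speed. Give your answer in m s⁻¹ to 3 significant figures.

Coriolis parameter at 46°N:
f = 2Ω sin φ = 2 × 7.29×10⁻⁵ × sin 46° = 1.05×10⁻⁴ s⁻¹
Pressure gradient: |∂P/∂n| = 500 Pa / 428000 m = 1.17×10⁻³ Pa/m
Geostrophic speed: V_g = |∂P/∂n|/(fρ) = 1.17×10⁻³/(1.05×10⁻⁴ × 1.14) = 9.77 m/s
Around a high, pressure-gradient force acts outward with centrifugal, so Coriolis balances both:
fV = (1/ρ)|∂P/∂n| + V²/R  →  V² − fR·V + fR·V_g = 0
With fR = 1.05×10⁻⁴ × 1673×10³ m = 175 m/s:
V = [fR − √((fR)² − 4 fR V_g)]/2 = [175 − √(175² − 4×175×9.77)]/2 = 10.4 m/s
Supergeostrophic (V > V_g = 9.77 m/s), as expected around a high.

10.4 m s⁻¹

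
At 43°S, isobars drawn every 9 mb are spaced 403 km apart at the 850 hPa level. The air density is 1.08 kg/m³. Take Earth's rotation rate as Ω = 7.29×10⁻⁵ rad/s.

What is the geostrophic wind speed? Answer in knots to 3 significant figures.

Coriolis parameter at 43°S:
f = 2Ω sin φ = 2 × 7.29×10⁻⁵ × sin 43° = 9.94×10⁻⁵ s⁻¹
Pressure gradient: |∂P/∂n| = 900 Pa / 403000 m = 2.23×10⁻³ Pa/m
Geostrophic balance (pressure-gradient force = Coriolis force):
V_g = (1/(fρ)) |∂P/∂n| = 2.23×10⁻³ / (9.94×10⁻⁵ × 1.08) = 20.8 m/s
Converting: 20.8 m/s × 1.944 = 40.4 knots

40.4 knots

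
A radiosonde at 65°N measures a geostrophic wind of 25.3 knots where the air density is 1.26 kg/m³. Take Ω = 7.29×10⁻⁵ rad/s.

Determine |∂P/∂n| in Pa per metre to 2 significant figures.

2.2×10⁻³ Pa/m

Coriolis parameter at 65°N:
f = 2Ω sin φ = 2 × 7.29×10⁻⁵ × sin 65° = 1.32×10⁻⁴ s⁻¹
Wind speed in SI: 25.3 knots = 13.0 m/s
Geostrophic balance rearranged: |∂P/∂n| = f ρ V_g
|∂P/∂n| = 1.32×10⁻⁴ × 1.26 × 13.0 = 2.17×10⁻³ Pa/m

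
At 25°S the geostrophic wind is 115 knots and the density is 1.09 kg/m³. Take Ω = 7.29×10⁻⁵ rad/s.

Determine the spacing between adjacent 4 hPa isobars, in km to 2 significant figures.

Coriolis parameter at 25°S:
f = 2Ω sin φ = 2 × 7.29×10⁻⁵ × sin 25° = 6.16×10⁻⁵ s⁻¹
Wind speed in SI: 115 knots = 59.2 m/s
Geostrophic balance rearranged: |∂P/∂n| = f ρ V_g
|∂P/∂n| = 6.16×10⁻⁵ × 1.09 × 59.2 = 3.97×10⁻³ Pa/m
Isobar spacing: Δn = ΔP/|∂P/∂n| = 400 Pa / 3.97×10⁻³ Pa/m = 100668 m ≈ 100 km

100 km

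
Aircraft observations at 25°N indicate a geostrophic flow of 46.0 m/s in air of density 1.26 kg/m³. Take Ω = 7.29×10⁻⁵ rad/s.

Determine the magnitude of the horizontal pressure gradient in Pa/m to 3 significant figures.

3.57×10⁻³ Pa/m

Coriolis parameter at 25°N:
f = 2Ω sin φ = 2 × 7.29×10⁻⁵ × sin 25° = 6.16×10⁻⁵ s⁻¹
Geostrophic balance rearranged: |∂P/∂n| = f ρ V_g
|∂P/∂n| = 6.16×10⁻⁵ × 1.26 × 46.0 = 3.57×10⁻³ Pa/m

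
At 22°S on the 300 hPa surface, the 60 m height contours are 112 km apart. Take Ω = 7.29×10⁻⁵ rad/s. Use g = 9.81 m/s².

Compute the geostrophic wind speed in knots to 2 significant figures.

190 knots

Coriolis parameter at 22°S:
f = 2Ω sin φ = 2 × 7.29×10⁻⁵ × sin 22° = 5.46×10⁻⁵ s⁻¹
Height gradient: |∂Z/∂n| = 60 m / 112000 m = 5.36×10⁻⁴
On a pressure surface, geostrophic balance gives V_g = (g/f)|∂Z/∂n|:
V_g = 9.81 × 5.36×10⁻⁴ / 5.46×10⁻⁵ = 96.2 m/s
Converting: 96.2 m/s × 1.944 = 190 knots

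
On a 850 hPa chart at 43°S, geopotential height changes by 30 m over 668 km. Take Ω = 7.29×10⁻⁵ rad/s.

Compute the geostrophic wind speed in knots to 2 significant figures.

Coriolis parameter at 43°S:
f = 2Ω sin φ = 2 × 7.29×10⁻⁵ × sin 43° = 9.94×10⁻⁵ s⁻¹
Height gradient: |∂Z/∂n| = 30 m / 668000 m = 4.49×10⁻⁵
On a pressure surface, geostrophic balance gives V_g = (g/f)|∂Z/∂n|:
V_g = 9.81 × 4.49×10⁻⁵ / 9.94×10⁻⁵ = 4.43 m/s
Converting: 4.43 m/s × 1.944 = 8.6 knots

8.6 knots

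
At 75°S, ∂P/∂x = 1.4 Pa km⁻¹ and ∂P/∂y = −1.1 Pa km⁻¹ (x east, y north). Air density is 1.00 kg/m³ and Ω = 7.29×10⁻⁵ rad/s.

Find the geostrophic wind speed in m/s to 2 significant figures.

Coriolis parameter at 75°S:
f = 2Ω sin φ = 2 × 7.29×10⁻⁵ × sin 75° = 1.41×10⁻⁴ s⁻¹
In the Southern Hemisphere f is negative: f = −1.41×10⁻⁴ s⁻¹.
Component geostrophic relations (x east, y north):
u_g = −(1/(fρ)) ∂P/∂y,  v_g = (1/(fρ)) ∂P/∂x
u_g = −(−1.1×10⁻³)/(−1.41×10⁻⁴ × 1.00) = −7.81 m/s;  v_g = (1.4×10⁻³)/(−1.41×10⁻⁴ × 1.00) = −9.94 m/s
|V_g| = √(u_g² + v_g²) = 12.6 m/s

13 m/s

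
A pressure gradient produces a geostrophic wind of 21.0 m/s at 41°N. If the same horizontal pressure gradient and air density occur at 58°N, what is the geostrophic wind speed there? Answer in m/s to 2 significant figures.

With the same pressure gradient and density, V_g ∝ 1/f ∝ 1/sin φ.
V₂ = V₁ · sin φ₁ / sin φ₂ = 21.0 × sin 41° / sin 58°
V₂ = 21.0 × 0.6561/0.8480 = 16 m/s

16 m/s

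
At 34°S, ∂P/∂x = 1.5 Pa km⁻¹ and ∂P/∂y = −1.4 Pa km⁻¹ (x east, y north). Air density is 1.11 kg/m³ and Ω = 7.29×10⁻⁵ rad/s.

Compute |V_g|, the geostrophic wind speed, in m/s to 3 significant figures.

22.7 m/s

Coriolis parameter at 34°S:
f = 2Ω sin φ = 2 × 7.29×10⁻⁵ × sin 34° = 8.15×10⁻⁵ s⁻¹
In the Southern Hemisphere f is negative: f = −8.15×10⁻⁵ s⁻¹.
Component geostrophic relations (x east, y north):
u_g = −(1/(fρ)) ∂P/∂y,  v_g = (1/(fρ)) ∂P/∂x
u_g = −(−1.4×10⁻³)/(−8.15×10⁻⁵ × 1.11) = −15.5 m/s;  v_g = (1.5×10⁻³)/(−8.15×10⁻⁵ × 1.11) = −16.6 m/s
|V_g| = √(u_g² + v_g²) = 22.7 m/s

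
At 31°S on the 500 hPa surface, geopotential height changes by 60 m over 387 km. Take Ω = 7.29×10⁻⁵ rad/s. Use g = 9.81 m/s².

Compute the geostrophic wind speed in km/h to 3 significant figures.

Coriolis parameter at 31°S:
f = 2Ω sin φ = 2 × 7.29×10⁻⁵ × sin 31° = 7.51×10⁻⁵ s⁻¹
Height gradient: |∂Z/∂n| = 60 m / 387000 m = 1.55×10⁻⁴
On a pressure surface, geostrophic balance gives V_g = (g/f)|∂Z/∂n|:
V_g = 9.81 × 1.55×10⁻⁴ / 7.51×10⁻⁵ = 20.3 m/s
Converting: 20.3 m/s × 3.6 = 72.9 km/h

72.9 km/h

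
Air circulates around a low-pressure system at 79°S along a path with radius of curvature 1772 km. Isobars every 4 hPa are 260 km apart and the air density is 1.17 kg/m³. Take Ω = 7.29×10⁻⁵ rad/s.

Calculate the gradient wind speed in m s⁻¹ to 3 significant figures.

Coriolis parameter at 79°S:
f = 2Ω sin φ = 2 × 7.29×10⁻⁵ × sin 79° = 1.43×10⁻⁴ s⁻¹
Pressure gradient: |∂P/∂n| = 400 Pa / 260000 m = 1.54×10⁻³ Pa/m
Geostrophic speed: V_g = |∂P/∂n|/(fρ) = 1.54×10⁻³/(1.43×10⁻⁴ × 1.17) = 9.19 m/s
Around a low, centrifugal force acts outward with Coriolis, so pressure-gradient force balances both:
(1/ρ)|∂P/∂n| = fV + V²/R  →  V² + fR·V − fR·V_g = 0
With fR = 1.43×10⁻⁴ × 1772×10³ m = 254 m/s:
V = [−fR + √((fR)² + 4 fR V_g)]/2 = [−254 + √(254² + 4×254×9.19)]/2 = 8.88 m/s
Subgeostrophic (V < V_g = 9.19 m/s), as expected around a low.

8.88 m s⁻¹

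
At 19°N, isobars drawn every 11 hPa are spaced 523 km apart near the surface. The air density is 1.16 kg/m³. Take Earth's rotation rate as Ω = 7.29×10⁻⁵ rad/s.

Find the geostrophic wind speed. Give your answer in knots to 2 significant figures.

Coriolis parameter at 19°N:
f = 2Ω sin φ = 2 × 7.29×10⁻⁵ × sin 19° = 4.75×10⁻⁵ s⁻¹
Pressure gradient: |∂P/∂n| = 1100 Pa / 523000 m = 2.10×10⁻³ Pa/m
Geostrophic balance (pressure-gradient force = Coriolis force):
V_g = (1/(fρ)) |∂P/∂n| = 2.10×10⁻³ / (4.75×10⁻⁵ × 1.16) = 38.2 m/s
Converting: 38.2 m/s × 1.944 = 74 knots

74 knots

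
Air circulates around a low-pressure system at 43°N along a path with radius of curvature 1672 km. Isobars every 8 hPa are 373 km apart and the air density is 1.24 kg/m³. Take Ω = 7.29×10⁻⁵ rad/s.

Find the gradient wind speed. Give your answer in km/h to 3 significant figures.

57.2 km/h

Coriolis parameter at 43°N:
f = 2Ω sin φ = 2 × 7.29×10⁻⁵ × sin 43° = 9.94×10⁻⁵ s⁻¹
Pressure gradient: |∂P/∂n| = 800 Pa / 373000 m = 2.14×10⁻³ Pa/m
Geostrophic speed: V_g = |∂P/∂n|/(fρ) = 2.14×10⁻³/(9.94×10⁻⁵ × 1.24) = 17.4 m/s
Around a low, centrifugal force acts outward with Coriolis, so pressure-gradient force balances both:
(1/ρ)|∂P/∂n| = fV + V²/R  →  V² + fR·V − fR·V_g = 0
With fR = 9.94×10⁻⁵ × 1672×10³ m = 166 m/s:
V = [−fR + √((fR)² + 4 fR V_g)]/2 = [−166 + √(166² + 4×166×17.4)]/2 = 15.9 m/s
Subgeostrophic (V < V_g = 17.4 m/s), as expected around a low.
Converting: 15.9 m/s × 3.6 = 57.2 km/h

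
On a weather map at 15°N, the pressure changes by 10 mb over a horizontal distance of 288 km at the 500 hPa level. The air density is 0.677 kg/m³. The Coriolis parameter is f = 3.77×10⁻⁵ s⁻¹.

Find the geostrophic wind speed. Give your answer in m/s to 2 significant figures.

Pressure gradient: |∂P/∂n| = 1000 Pa / 288000 m = 3.47×10⁻³ Pa/m
Geostrophic balance (pressure-gradient force = Coriolis force):
V_g = (1/(fρ)) |∂P/∂n| = 3.47×10⁻³ / (3.77×10⁻⁵ × 0.677) = 136 m/s

140 m/s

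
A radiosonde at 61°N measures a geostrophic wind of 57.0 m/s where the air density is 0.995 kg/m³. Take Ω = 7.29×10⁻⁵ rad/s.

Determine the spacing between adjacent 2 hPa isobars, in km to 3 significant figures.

Coriolis parameter at 61°N:
f = 2Ω sin φ = 2 × 7.29×10⁻⁵ × sin 61° = 1.28×10⁻⁴ s⁻¹
Geostrophic balance rearranged: |∂P/∂n| = f ρ V_g
|∂P/∂n| = 1.28×10⁻⁴ × 0.995 × 57.0 = 7.23×10⁻³ Pa/m
Isobar spacing: Δn = ΔP/|∂P/∂n| = 200 Pa / 7.23×10⁻³ Pa/m = 27654 m ≈ 27.7 km

27.7 km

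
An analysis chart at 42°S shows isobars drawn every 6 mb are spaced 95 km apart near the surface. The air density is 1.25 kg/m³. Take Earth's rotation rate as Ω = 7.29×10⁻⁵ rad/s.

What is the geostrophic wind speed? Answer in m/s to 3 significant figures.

51.8 m/s

Coriolis parameter at 42°S:
f = 2Ω sin φ = 2 × 7.29×10⁻⁵ × sin 42° = 9.76×10⁻⁵ s⁻¹
Pressure gradient: |∂P/∂n| = 600 Pa / 95000 m = 6.32×10⁻³ Pa/m
Geostrophic balance (pressure-gradient force = Coriolis force):
V_g = (1/(fρ)) |∂P/∂n| = 6.32×10⁻³ / (9.76×10⁻⁵ × 1.25) = 51.8 m/s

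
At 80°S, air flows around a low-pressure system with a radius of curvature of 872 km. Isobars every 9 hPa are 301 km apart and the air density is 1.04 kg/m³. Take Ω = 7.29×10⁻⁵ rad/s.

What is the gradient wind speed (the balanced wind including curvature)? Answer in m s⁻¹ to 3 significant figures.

Coriolis parameter at 80°S:
f = 2Ω sin φ = 2 × 7.29×10⁻⁵ × sin 80° = 1.44×10⁻⁴ s⁻¹
Pressure gradient: |∂P/∂n| = 900 Pa / 301000 m = 2.99×10⁻³ Pa/m
Geostrophic speed: V_g = |∂P/∂n|/(fρ) = 2.99×10⁻³/(1.44×10⁻⁴ × 1.04) = 20.0 m/s
Around a low, centrifugal force acts outward with Coriolis, so pressure-gradient force balances both:
(1/ρ)|∂P/∂n| = fV + V²/R  →  V² + fR·V − fR·V_g = 0
With fR = 1.44×10⁻⁴ × 872×10³ m = 125 m/s:
V = [−fR + √((fR)² + 4 fR V_g)]/2 = [−125 + √(125² + 4×125×20)]/2 = 17.6 m/s
Subgeostrophic (V < V_g = 20 m/s), as expected around a low.

17.6 m s⁻¹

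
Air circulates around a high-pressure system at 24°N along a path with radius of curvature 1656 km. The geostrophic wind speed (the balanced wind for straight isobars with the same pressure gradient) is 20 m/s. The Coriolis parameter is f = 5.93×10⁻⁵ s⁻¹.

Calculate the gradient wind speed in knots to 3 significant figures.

54.4 knots

Around a high, pressure-gradient force acts outward with centrifugal, so Coriolis balances both:
fV = (1/ρ)|∂P/∂n| + V²/R  →  V² − fR·V + fR·V_g = 0
With fR = 5.93×10⁻⁵ × 1656×10³ m = 98.2 m/s:
V = [fR − √((fR)² − 4 fR V_g)]/2 = [98.2 − √(98.2² − 4×98.2×20)]/2 = 28 m/s
Supergeostrophic (V > V_g = 20 m/s), as expected around a high.
Converting: 28 m/s × 1.944 = 54.4 knots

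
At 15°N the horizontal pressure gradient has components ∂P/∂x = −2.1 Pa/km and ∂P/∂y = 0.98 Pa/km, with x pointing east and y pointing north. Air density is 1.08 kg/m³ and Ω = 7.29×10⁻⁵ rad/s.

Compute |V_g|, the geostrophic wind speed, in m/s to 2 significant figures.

57 m/s

Coriolis parameter at 15°N:
f = 2Ω sin φ = 2 × 7.29×10⁻⁵ × sin 15° = 3.77×10⁻⁵ s⁻¹
Component geostrophic relations (x east, y north):
u_g = −(1/(fρ)) ∂P/∂y,  v_g = (1/(fρ)) ∂P/∂x
u_g = −(0.98×10⁻³)/(3.77×10⁻⁵ × 1.08) = −24.0 m/s;  v_g = (−2.1×10⁻³)/(3.77×10⁻⁵ × 1.08) = −51.5 m/s
|V_g| = √(u_g² + v_g²) = 56.9 m/s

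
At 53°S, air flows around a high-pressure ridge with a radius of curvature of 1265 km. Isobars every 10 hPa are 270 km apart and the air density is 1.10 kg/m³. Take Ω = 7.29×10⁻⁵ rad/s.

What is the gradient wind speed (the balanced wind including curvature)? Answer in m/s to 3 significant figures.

Coriolis parameter at 53°S:
f = 2Ω sin φ = 2 × 7.29×10⁻⁵ × sin 53° = 1.16×10⁻⁴ s⁻¹
Pressure gradient: |∂P/∂n| = 1000 Pa / 270000 m = 3.70×10⁻³ Pa/m
Geostrophic speed: V_g = |∂P/∂n|/(fρ) = 3.70×10⁻³/(1.16×10⁻⁴ × 1.10) = 28.9 m/s
Around a high, pressure-gradient force acts outward with centrifugal, so Coriolis balances both:
fV = (1/ρ)|∂P/∂n| + V²/R  →  V² − fR·V + fR·V_g = 0
With fR = 1.16×10⁻⁴ × 1265×10³ m = 147 m/s:
V = [fR − √((fR)² − 4 fR V_g)]/2 = [147 − √(147² − 4×147×28.9)]/2 = 39.5 m/s
Supergeostrophic (V > V_g = 28.9 m/s), as expected around a high.

39.5 m/s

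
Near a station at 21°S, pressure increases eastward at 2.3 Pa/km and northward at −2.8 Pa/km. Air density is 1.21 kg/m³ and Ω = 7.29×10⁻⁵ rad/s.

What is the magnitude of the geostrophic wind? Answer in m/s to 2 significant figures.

57 m/s

Coriolis parameter at 21°S:
f = 2Ω sin φ = 2 × 7.29×10⁻⁵ × sin 21° = 5.23×10⁻⁵ s⁻¹
In the Southern Hemisphere f is negative: f = −5.23×10⁻⁵ s⁻¹.
Component geostrophic relations (x east, y north):
u_g = −(1/(fρ)) ∂P/∂y,  v_g = (1/(fρ)) ∂P/∂x
u_g = −(−2.8×10⁻³)/(−5.23×10⁻⁵ × 1.21) = −44.3 m/s;  v_g = (2.3×10⁻³)/(−5.23×10⁻⁵ × 1.21) = −36.4 m/s
|V_g| = √(u_g² + v_g²) = 57.3 m/s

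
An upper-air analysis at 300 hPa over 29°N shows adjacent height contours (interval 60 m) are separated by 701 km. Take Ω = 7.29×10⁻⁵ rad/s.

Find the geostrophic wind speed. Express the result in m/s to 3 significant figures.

11.9 m/s

Coriolis parameter at 29°N:
f = 2Ω sin φ = 2 × 7.29×10⁻⁵ × sin 29° = 7.07×10⁻⁵ s⁻¹
Height gradient: |∂Z/∂n| = 60 m / 701000 m = 8.56×10⁻⁵
On a pressure surface, geostrophic balance gives V_g = (g/f)|∂Z/∂n|:
V_g = 9.81 × 8.56×10⁻⁵ / 7.07×10⁻⁵ = 11.9 m/s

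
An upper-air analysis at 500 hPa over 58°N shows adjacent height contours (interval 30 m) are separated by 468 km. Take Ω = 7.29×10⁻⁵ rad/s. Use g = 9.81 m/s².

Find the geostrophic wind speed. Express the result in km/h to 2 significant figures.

18 km/h

Coriolis parameter at 58°N:
f = 2Ω sin φ = 2 × 7.29×10⁻⁵ × sin 58° = 1.24×10⁻⁴ s⁻¹
Height gradient: |∂Z/∂n| = 30 m / 468000 m = 6.41×10⁻⁵
On a pressure surface, geostrophic balance gives V_g = (g/f)|∂Z/∂n|:
V_g = 9.81 × 6.41×10⁻⁵ / 1.24×10⁻⁴ = 5.09 m/s
Converting: 5.09 m/s × 3.6 = 18 km/h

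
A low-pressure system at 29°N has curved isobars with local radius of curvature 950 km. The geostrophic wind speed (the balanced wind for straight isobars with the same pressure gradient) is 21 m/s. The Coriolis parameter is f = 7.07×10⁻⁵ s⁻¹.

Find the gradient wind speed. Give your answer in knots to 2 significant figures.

33 knots

Around a low, centrifugal force acts outward with Coriolis, so pressure-gradient force balances both:
(1/ρ)|∂P/∂n| = fV + V²/R  →  V² + fR·V − fR·V_g = 0
With fR = 7.07×10⁻⁵ × 950×10³ m = 67.2 m/s:
V = [−fR + √((fR)² + 4 fR V_g)]/2 = [−67.2 + √(67.2² + 4×67.2×21)]/2 = 16.8 m/s
Subgeostrophic (V < V_g = 21 m/s), as expected around a low.
Converting: 16.8 m/s × 1.944 = 33 knots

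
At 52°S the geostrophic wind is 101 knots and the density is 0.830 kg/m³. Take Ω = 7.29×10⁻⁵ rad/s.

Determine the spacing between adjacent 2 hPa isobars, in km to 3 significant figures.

Coriolis parameter at 52°S:
f = 2Ω sin φ = 2 × 7.29×10⁻⁵ × sin 52° = 1.15×10⁻⁴ s⁻¹
Wind speed in SI: 101 knots = 52.0 m/s
Geostrophic balance rearranged: |∂P/∂n| = f ρ V_g
|∂P/∂n| = 1.15×10⁻⁴ × 0.830 × 52.0 = 4.95×10⁻³ Pa/m
Isobar spacing: Δn = ΔP/|∂P/∂n| = 200 Pa / 4.95×10⁻³ Pa/m = 40365 m ≈ 40.4 km

40.4 km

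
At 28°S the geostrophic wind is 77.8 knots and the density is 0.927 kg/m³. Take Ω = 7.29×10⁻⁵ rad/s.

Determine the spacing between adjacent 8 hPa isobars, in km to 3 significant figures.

315 km

Coriolis parameter at 28°S:
f = 2Ω sin φ = 2 × 7.29×10⁻⁵ × sin 28° = 6.84×10⁻⁵ s⁻¹
Wind speed in SI: 77.8 knots = 40.0 m/s
Geostrophic balance rearranged: |∂P/∂n| = f ρ V_g
|∂P/∂n| = 6.84×10⁻⁵ × 0.927 × 40.0 = 2.54×10⁻³ Pa/m
Isobar spacing: Δn = ΔP/|∂P/∂n| = 800 Pa / 2.54×10⁻³ Pa/m = 315011 m ≈ 315 km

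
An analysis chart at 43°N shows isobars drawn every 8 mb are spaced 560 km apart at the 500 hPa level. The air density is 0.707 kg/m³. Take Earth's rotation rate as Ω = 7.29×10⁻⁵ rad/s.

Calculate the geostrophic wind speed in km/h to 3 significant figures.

73.2 km/h

Coriolis parameter at 43°N:
f = 2Ω sin φ = 2 × 7.29×10⁻⁵ × sin 43° = 9.94×10⁻⁵ s⁻¹
Pressure gradient: |∂P/∂n| = 800 Pa / 560000 m = 1.43×10⁻³ Pa/m
Geostrophic balance (pressure-gradient force = Coriolis force):
V_g = (1/(fρ)) |∂P/∂n| = 1.43×10⁻³ / (9.94×10⁻⁵ × 0.707) = 20.3 m/s
Converting: 20.3 m/s × 3.6 = 73.2 km/h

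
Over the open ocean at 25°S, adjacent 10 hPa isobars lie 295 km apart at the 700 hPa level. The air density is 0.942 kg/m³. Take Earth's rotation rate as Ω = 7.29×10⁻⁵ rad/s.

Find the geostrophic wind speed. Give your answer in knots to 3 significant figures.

Coriolis parameter at 25°S:
f = 2Ω sin φ = 2 × 7.29×10⁻⁵ × sin 25° = 6.16×10⁻⁵ s⁻¹
Pressure gradient: |∂P/∂n| = 1000 Pa / 295000 m = 3.39×10⁻³ Pa/m
Geostrophic balance (pressure-gradient force = Coriolis force):
V_g = (1/(fρ)) |∂P/∂n| = 3.39×10⁻³ / (6.16×10⁻⁵ × 0.942) = 58.4 m/s
Converting: 58.4 m/s × 1.944 = 114 knots

114 knots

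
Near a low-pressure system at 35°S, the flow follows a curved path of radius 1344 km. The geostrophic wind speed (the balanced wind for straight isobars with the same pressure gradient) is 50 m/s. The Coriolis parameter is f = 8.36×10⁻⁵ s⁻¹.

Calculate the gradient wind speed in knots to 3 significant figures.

72.9 knots

Around a low, centrifugal force acts outward with Coriolis, so pressure-gradient force balances both:
(1/ρ)|∂P/∂n| = fV + V²/R  →  V² + fR·V − fR·V_g = 0
With fR = 8.36×10⁻⁵ × 1344×10³ m = 112 m/s:
V = [−fR + √((fR)² + 4 fR V_g)]/2 = [−112 + √(112² + 4×112×50)]/2 = 37.5 m/s
Subgeostrophic (V < V_g = 50 m/s), as expected around a low.
Converting: 37.5 m/s × 1.944 = 72.9 knots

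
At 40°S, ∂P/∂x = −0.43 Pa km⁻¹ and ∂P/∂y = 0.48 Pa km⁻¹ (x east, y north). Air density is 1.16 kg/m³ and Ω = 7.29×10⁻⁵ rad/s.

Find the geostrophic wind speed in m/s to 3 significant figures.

5.93 m/s

Coriolis parameter at 40°S:
f = 2Ω sin φ = 2 × 7.29×10⁻⁵ × sin 40° = 9.37×10⁻⁵ s⁻¹
In the Southern Hemisphere f is negative: f = −9.37×10⁻⁵ s⁻¹.
Component geostrophic relations (x east, y north):
u_g = −(1/(fρ)) ∂P/∂y,  v_g = (1/(fρ)) ∂P/∂x
u_g = −(0.48×10⁻³)/(−9.37×10⁻⁵ × 1.16) = 4.42 m/s;  v_g = (−0.43×10⁻³)/(−9.37×10⁻⁵ × 1.16) = 3.96 m/s
|V_g| = √(u_g² + v_g²) = 5.93 m/s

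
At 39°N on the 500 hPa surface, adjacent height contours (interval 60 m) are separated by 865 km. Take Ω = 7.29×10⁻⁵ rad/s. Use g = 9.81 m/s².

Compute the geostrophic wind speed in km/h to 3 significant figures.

26.7 km/h

Coriolis parameter at 39°N:
f = 2Ω sin φ = 2 × 7.29×10⁻⁵ × sin 39° = 9.18×10⁻⁵ s⁻¹
Height gradient: |∂Z/∂n| = 60 m / 865000 m = 6.94×10⁻⁵
On a pressure surface, geostrophic balance gives V_g = (g/f)|∂Z/∂n|:
V_g = 9.81 × 6.94×10⁻⁵ / 9.18×10⁻⁵ = 7.42 m/s
Converting: 7.42 m/s × 3.6 = 26.7 km/h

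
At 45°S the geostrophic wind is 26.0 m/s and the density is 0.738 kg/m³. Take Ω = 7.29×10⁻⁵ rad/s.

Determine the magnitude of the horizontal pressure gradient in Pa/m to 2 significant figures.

Coriolis parameter at 45°S:
f = 2Ω sin φ = 2 × 7.29×10⁻⁵ × sin 45° = 1.03×10⁻⁴ s⁻¹
Geostrophic balance rearranged: |∂P/∂n| = f ρ V_g
|∂P/∂n| = 1.03×10⁻⁴ × 0.738 × 26.0 = 1.98×10⁻³ Pa/m

2.0×10⁻³ Pa/m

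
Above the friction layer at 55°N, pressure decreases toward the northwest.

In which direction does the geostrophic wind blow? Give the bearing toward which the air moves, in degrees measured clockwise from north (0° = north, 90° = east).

The pressure-gradient force points toward the northwest (bearing 315°).
Geostrophic balance: in the Northern Hemisphere the Coriolis force deflects motion to the right, so the geostrophic wind blows 90° to the right of the pressure-gradient force (low pressure on the left).
Rotating 315° by 90° clockwise gives 045° — the wind blows toward the northeast.

045°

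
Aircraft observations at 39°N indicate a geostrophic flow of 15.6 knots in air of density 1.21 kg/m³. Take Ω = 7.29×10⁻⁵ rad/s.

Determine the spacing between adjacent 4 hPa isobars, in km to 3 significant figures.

449 km

Coriolis parameter at 39°N:
f = 2Ω sin φ = 2 × 7.29×10⁻⁵ × sin 39° = 9.18×10⁻⁵ s⁻¹
Wind speed in SI: 15.6 knots = 8.03 m/s
Geostrophic balance rearranged: |∂P/∂n| = f ρ V_g
|∂P/∂n| = 9.18×10⁻⁵ × 1.21 × 8.03 = 8.91×10⁻⁴ Pa/m
Isobar spacing: Δn = ΔP/|∂P/∂n| = 400 Pa / 8.91×10⁻⁴ Pa/m = 448934 m ≈ 449 km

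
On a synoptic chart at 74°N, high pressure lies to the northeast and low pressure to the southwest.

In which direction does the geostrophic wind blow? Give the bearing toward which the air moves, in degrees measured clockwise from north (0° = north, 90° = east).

The pressure-gradient force points toward the southwest (bearing 225°).
Geostrophic balance: in the Northern Hemisphere the Coriolis force deflects motion to the right, so the geostrophic wind blows 90° to the right of the pressure-gradient force (low pressure on the left).
Rotating 225° by 90° clockwise gives 315° — the wind blows toward the northwest.

315°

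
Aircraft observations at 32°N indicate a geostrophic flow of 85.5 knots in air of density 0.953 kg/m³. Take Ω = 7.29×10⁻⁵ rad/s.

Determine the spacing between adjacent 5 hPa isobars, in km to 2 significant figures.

Coriolis parameter at 32°N:
f = 2Ω sin φ = 2 × 7.29×10⁻⁵ × sin 32° = 7.73×10⁻⁵ s⁻¹
Wind speed in SI: 85.5 knots = 44.0 m/s
Geostrophic balance rearranged: |∂P/∂n| = f ρ V_g
|∂P/∂n| = 7.73×10⁻⁵ × 0.953 × 44.0 = 3.24×10⁻³ Pa/m
Isobar spacing: Δn = ΔP/|∂P/∂n| = 500 Pa / 3.24×10⁻³ Pa/m = 154385 m ≈ 150 km

150 km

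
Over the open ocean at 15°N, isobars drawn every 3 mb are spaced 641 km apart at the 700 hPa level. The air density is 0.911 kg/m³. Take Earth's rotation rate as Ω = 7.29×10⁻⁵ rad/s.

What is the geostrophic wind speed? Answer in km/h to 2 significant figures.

Coriolis parameter at 15°N:
f = 2Ω sin φ = 2 × 7.29×10⁻⁵ × sin 15° = 3.77×10⁻⁵ s⁻¹
Pressure gradient: |∂P/∂n| = 300 Pa / 641000 m = 4.68×10⁻⁴ Pa/m
Geostrophic balance (pressure-gradient force = Coriolis force):
V_g = (1/(fρ)) |∂P/∂n| = 4.68×10⁻⁴ / (3.77×10⁻⁵ × 0.911) = 13.6 m/s
Converting: 13.6 m/s × 3.6 = 49 km/h

49 km/h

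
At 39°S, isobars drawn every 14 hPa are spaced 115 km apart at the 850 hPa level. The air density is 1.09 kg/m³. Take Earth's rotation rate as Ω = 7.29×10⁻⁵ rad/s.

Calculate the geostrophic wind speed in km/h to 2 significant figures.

Coriolis parameter at 39°S:
f = 2Ω sin φ = 2 × 7.29×10⁻⁵ × sin 39° = 9.18×10⁻⁵ s⁻¹
Pressure gradient: |∂P/∂n| = 1400 Pa / 115000 m = 1.22×10⁻² Pa/m
Geostrophic balance (pressure-gradient force = Coriolis force):
V_g = (1/(fρ)) |∂P/∂n| = 1.22×10⁻² / (9.18×10⁻⁵ × 1.09) = 122 m/s
Converting: 122 m/s × 3.6 = 440 km/h

440 km/h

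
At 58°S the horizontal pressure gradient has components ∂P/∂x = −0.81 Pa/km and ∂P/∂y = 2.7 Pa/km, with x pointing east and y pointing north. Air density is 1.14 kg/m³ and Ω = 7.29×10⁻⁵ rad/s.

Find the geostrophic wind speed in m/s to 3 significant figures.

20.0 m/s

Coriolis parameter at 58°S:
f = 2Ω sin φ = 2 × 7.29×10⁻⁵ × sin 58° = 1.24×10⁻⁴ s⁻¹
In the Southern Hemisphere f is negative: f = −1.24×10⁻⁴ s⁻¹.
Component geostrophic relations (x east, y north):
u_g = −(1/(fρ)) ∂P/∂y,  v_g = (1/(fρ)) ∂P/∂x
u_g = −(2.7×10⁻³)/(−1.24×10⁻⁴ × 1.14) = 19.2 m/s;  v_g = (−0.81×10⁻³)/(−1.24×10⁻⁴ × 1.14) = 5.75 m/s
|V_g| = √(u_g² + v_g²) = 20.0 m/s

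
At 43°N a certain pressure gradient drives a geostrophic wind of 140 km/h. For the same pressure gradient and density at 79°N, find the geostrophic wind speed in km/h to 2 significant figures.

97 km/h

With the same pressure gradient and density, V_g ∝ 1/f ∝ 1/sin φ.
V₂ = V₁ · sin φ₁ / sin φ₂ = 140 × sin 43° / sin 79°
V₂ = 140 × 0.6820/0.9816 = 97 km/h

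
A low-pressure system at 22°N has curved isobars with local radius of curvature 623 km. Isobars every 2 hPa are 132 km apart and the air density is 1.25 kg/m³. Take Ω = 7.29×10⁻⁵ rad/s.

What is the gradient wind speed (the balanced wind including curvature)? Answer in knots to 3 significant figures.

29.8 knots

Coriolis parameter at 22°N:
f = 2Ω sin φ = 2 × 7.29×10⁻⁵ × sin 22° = 5.46×10⁻⁵ s⁻¹
Pressure gradient: |∂P/∂n| = 200 Pa / 132000 m = 1.52×10⁻³ Pa/m
Geostrophic speed: V_g = |∂P/∂n|/(fρ) = 1.52×10⁻³/(5.46×10⁻⁵ × 1.25) = 22.2 m/s
Around a low, centrifugal force acts outward with Coriolis, so pressure-gradient force balances both:
(1/ρ)|∂P/∂n| = fV + V²/R  →  V² + fR·V − fR·V_g = 0
With fR = 5.46×10⁻⁵ × 623×10³ m = 34.0 m/s:
V = [−fR + √((fR)² + 4 fR V_g)]/2 = [−34.0 + √(34.0² + 4×34.0×22.2)]/2 = 15.3 m/s
Subgeostrophic (V < V_g = 22.2 m/s), as expected around a low.
Converting: 15.3 m/s × 1.944 = 29.8 knots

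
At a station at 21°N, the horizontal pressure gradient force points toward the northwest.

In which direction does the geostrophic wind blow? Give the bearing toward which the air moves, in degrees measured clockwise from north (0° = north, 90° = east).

The pressure-gradient force points toward the northwest (bearing 315°).
Geostrophic balance: in the Northern Hemisphere the Coriolis force deflects motion to the right, so the geostrophic wind blows 90° to the right of the pressure-gradient force (low pressure on the left).
Rotating 315° by 90° clockwise gives 045° — the wind blows toward the northeast.

045°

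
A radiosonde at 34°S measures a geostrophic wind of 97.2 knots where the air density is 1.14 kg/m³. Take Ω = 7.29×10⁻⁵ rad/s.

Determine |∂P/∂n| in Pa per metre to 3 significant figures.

Coriolis parameter at 34°S:
f = 2Ω sin φ = 2 × 7.29×10⁻⁵ × sin 34° = 8.15×10⁻⁵ s⁻¹
Wind speed in SI: 97.2 knots = 50.0 m/s
Geostrophic balance rearranged: |∂P/∂n| = f ρ V_g
|∂P/∂n| = 8.15×10⁻⁵ × 1.14 × 50.0 = 4.65×10⁻³ Pa/m

4.65×10⁻³ Pa/m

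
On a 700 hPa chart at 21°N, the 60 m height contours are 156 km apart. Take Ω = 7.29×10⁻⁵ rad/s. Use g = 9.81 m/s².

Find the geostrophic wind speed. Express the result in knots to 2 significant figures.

Coriolis parameter at 21°N:
f = 2Ω sin φ = 2 × 7.29×10⁻⁵ × sin 21° = 5.23×10⁻⁵ s⁻¹
Height gradient: |∂Z/∂n| = 60 m / 156000 m = 3.85×10⁻⁴
On a pressure surface, geostrophic balance gives V_g = (g/f)|∂Z/∂n|:
V_g = 9.81 × 3.85×10⁻⁴ / 5.23×10⁻⁵ = 72.2 m/s
Converting: 72.2 m/s × 1.944 = 140 knots

140 knots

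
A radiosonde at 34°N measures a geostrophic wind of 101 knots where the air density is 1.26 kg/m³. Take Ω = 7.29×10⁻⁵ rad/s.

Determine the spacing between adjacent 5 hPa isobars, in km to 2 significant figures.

Coriolis parameter at 34°N:
f = 2Ω sin φ = 2 × 7.29×10⁻⁵ × sin 34° = 8.15×10⁻⁵ s⁻¹
Wind speed in SI: 101 knots = 52.0 m/s
Geostrophic balance rearranged: |∂P/∂n| = f ρ V_g
|∂P/∂n| = 8.15×10⁻⁵ × 1.26 × 52.0 = 5.34×10⁻³ Pa/m
Isobar spacing: Δn = ΔP/|∂P/∂n| = 500 Pa / 5.34×10⁻³ Pa/m = 93674 m ≈ 94 km

94 km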